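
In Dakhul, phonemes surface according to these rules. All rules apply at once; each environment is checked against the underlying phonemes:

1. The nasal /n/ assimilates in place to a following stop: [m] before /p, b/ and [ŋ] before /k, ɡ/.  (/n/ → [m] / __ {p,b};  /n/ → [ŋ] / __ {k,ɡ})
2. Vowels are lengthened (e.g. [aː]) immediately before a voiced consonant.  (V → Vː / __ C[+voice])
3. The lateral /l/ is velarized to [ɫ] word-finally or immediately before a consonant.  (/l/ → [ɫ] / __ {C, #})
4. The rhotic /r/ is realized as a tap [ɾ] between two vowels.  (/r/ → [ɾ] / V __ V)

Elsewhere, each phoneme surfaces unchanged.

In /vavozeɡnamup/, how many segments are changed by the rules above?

4

Segments that undergo a rule: /a/ → [aː] (rule 2); /o/ → [oː] (rule 2); /e/ → [eː] (rule 2); /a/ → [aː] (rule 2).
All other segments surface unchanged.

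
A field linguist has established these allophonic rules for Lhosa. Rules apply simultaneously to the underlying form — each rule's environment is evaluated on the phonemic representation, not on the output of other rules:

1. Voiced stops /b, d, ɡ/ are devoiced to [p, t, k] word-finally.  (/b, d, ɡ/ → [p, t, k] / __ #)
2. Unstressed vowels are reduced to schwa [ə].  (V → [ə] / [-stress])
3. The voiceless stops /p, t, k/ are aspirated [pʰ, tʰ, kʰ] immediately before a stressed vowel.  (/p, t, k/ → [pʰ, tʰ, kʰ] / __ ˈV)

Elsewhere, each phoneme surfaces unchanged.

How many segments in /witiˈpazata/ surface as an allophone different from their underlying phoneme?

5

Segments that undergo a rule: /i/ → [ə] (rule 2); /i/ → [ə] (rule 2); /p/ → [pʰ] (rule 3); /a/ → [ə] (rule 2); /a/ → [ə] (rule 2).
All other segments surface unchanged.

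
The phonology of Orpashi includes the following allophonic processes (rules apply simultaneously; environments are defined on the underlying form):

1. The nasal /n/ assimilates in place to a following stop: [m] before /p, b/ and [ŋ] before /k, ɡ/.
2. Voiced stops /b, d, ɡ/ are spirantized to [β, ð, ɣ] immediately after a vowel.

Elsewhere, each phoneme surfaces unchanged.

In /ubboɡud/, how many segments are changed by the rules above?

Segments that undergo a rule: /b/ → [β] (rule 2); /ɡ/ → [ɣ] (rule 2); /d/ → [ð] (rule 2).
All other segments surface unchanged.

3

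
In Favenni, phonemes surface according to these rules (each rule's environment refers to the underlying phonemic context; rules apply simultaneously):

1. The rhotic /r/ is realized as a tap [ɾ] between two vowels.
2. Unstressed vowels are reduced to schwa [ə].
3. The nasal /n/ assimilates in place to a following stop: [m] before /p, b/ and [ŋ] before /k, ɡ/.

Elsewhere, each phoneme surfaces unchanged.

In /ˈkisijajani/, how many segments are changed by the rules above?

4

Segments that undergo a rule: /i/ → [ə] (rule 2); /a/ → [ə] (rule 2); /a/ → [ə] (rule 2); /i/ → [ə] (rule 2).
All other segments surface unchanged.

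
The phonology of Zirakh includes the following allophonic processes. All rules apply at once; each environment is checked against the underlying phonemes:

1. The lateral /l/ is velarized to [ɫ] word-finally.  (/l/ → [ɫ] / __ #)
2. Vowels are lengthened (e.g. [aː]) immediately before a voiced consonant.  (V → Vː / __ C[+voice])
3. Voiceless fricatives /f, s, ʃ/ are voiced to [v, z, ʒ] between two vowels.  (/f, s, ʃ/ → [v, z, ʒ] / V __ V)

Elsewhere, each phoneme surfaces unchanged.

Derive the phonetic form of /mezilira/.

/m/ stays [m].
/e/ — between /m/ and /z/, before a voiced consonant — surfaces as [eː] (rule 2).
/z/ (between /e/ and /i/): no rule targets it → [z].
/i/ meets the environment for rule 2 (before a voiced consonant) → [iː].
/l/ (between /i/ and /i/) fails the environment for rule 1, so it stays [l].
/i/ (between /l/ and /r/): before a voiced consonant, so rule 2 applies → [iː].
/r/ — not in any rule's target class → [r].
/a/ — word-final; rule 2 does not apply here → [a].

[meːziːliːra]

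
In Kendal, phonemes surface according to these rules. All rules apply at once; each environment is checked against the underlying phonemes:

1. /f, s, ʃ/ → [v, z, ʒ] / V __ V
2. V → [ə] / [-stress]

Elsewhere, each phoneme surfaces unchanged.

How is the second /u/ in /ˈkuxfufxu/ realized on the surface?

/u/ meets the environment for rule 2 (in an unstressed syllable) → [ə].

[ə]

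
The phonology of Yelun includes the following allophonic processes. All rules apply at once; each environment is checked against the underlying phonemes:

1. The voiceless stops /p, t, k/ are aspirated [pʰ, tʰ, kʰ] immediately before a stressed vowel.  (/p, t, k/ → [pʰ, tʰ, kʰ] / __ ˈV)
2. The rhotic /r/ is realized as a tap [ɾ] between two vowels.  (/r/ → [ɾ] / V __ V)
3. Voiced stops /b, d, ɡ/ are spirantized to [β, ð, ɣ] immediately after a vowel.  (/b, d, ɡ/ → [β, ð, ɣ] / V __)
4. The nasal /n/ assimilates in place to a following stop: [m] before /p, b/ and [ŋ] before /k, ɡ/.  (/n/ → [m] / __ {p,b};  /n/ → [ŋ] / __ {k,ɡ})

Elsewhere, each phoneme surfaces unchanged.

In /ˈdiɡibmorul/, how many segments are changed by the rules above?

Segments that undergo a rule: /ɡ/ → [ɣ] (rule 3); /b/ → [β] (rule 3); /r/ → [ɾ] (rule 2).
All other segments surface unchanged.

3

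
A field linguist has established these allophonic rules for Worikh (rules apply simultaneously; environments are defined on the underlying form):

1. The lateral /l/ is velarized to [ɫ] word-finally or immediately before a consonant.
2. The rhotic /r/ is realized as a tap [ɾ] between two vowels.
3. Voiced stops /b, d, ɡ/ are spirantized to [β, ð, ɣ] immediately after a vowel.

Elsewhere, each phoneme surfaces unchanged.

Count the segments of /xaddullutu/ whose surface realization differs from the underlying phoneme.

Segments that undergo a rule: /d/ → [ð] (rule 3); /l/ → [ɫ] (rule 1).
All other segments surface unchanged.

2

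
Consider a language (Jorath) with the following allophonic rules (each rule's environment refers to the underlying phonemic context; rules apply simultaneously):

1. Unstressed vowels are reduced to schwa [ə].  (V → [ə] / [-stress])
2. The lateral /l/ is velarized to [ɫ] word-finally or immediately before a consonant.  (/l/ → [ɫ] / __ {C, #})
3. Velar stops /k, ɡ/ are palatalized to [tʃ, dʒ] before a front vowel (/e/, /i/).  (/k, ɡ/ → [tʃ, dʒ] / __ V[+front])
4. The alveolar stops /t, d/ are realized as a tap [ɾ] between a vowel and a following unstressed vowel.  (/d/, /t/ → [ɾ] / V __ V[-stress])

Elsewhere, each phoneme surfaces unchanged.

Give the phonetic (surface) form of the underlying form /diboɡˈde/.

[dəbəɡˈde]

/d/ (word-initial): rule 4 targets it, but not between a vowel and a following unstressed vowel → unchanged [d].
Rule 1 applies to /i/ (between /d/ and /b/: in an unstressed syllable) → [ə].
/b/ — not in any rule's target class → [b].
/o/ (between /b/ and /ɡ/) occurs in an unstressed syllable → [ə] by rule 1.
/ɡ/ (between /o/ and /d/): rule 3 targets it, but not before a front vowel → unchanged [ɡ].
/d/ (between /ɡ/ and /e/) fails the environment for rule 4, so it stays [d].
/e/ — word-final; rule 1 does not apply here → [e].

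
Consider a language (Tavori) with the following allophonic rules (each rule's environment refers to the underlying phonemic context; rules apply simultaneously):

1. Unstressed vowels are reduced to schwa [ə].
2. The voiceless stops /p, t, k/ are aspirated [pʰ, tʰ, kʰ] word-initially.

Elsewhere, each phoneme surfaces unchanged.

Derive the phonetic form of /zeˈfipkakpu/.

/z/ (word-initial): no rule targets it → [z].
/e/ meets the environment for rule 1 (in an unstressed syllable) → [ə].
/f/ (between /e/ and /i/) is unaffected → [f].
/i/ (between /f/ and /p/) is in the target of rule 1 but the environment (in an unstressed syllable) is not met → [i].
/p/ — between /i/ and /k/; rule 2 does not apply here → [p].
/k/ (between /p/ and /a/) is in the target of rule 2 but the environment (word-initially) is not met → [k].
/a/ meets the environment for rule 1 (in an unstressed syllable) → [ə].
/k/ (between /a/ and /p/) is in the target of rule 2 but the environment (word-initially) is not met → [k].
/p/ — between /k/ and /u/; rule 2 does not apply here → [p].
Rule 1 applies to /u/ (word-final: in an unstressed syllable) → [ə].

[zəˈfipkəkpə]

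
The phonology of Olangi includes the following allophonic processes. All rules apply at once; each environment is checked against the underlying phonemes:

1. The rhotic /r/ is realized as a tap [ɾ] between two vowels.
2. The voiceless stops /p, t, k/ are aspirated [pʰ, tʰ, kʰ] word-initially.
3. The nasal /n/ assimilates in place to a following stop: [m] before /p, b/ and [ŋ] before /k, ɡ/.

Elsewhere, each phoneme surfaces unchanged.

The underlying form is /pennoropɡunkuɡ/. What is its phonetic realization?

Rule 2 applies to /p/ (word-initial: word-initially) → [pʰ].
/n/ (between /e/ and /n/) fails the environment for rule 3, so it stays [n].
/n/ (between /n/ and /o/): rule 3 targets it, but not before a labial or velar stop → unchanged [n].
/r/ (between /o/ and /o/) occurs between two vowels → [ɾ] by rule 1.
/p/ (between /o/ and /ɡ/): rule 2 targets it, but not word-initially → unchanged [p].
/n/ — between /u/ and /k/, before a labial or velar stop — surfaces as [ŋ] (rule 3).
/k/ (between /n/ and /u/): rule 2 targets it, but not word-initially → unchanged [k].

[pʰennoɾopɡuŋkuɡ]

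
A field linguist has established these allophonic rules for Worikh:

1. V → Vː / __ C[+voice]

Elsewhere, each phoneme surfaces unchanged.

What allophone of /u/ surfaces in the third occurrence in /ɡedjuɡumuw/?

/u/ (between /m/ and /w/) occurs before a voiced consonant → [uː] by rule 1.

[uː]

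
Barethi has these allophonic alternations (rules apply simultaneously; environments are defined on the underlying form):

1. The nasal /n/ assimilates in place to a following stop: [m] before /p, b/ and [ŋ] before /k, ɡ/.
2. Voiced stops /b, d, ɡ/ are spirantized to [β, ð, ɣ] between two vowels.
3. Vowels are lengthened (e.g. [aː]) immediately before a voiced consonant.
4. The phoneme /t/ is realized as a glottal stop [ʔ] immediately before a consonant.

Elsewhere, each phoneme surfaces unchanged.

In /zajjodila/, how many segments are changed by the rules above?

4

Segments that undergo a rule: /a/ → [aː] (rule 3); /o/ → [oː] (rule 3); /d/ → [ð] (rule 2); /i/ → [iː] (rule 3).
All other segments surface unchanged.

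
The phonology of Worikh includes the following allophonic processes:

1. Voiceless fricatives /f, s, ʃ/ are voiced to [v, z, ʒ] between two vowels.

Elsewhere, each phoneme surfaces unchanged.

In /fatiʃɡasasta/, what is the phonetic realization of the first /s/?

[z]

/s/ (between /a/ and /a/): between two vowels, so rule 1 applies → [z].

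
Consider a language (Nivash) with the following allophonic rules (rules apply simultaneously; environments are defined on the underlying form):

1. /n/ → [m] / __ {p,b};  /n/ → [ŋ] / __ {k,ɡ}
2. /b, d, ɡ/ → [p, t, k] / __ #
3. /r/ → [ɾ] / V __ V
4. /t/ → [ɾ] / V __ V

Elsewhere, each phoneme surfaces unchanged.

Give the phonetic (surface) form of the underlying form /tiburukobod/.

/t/ (word-initial) is in the target of rule 4 but the environment (between two vowels) is not met → [t].
/i/ — not in any rule's target class → [i].
/b/ (between /i/ and /u/) is in the target of rule 2 but the environment (word-finally) is not met → [b].
/u/ (between /b/ and /r/): no rule targets it → [u].
/r/ — between /u/ and /u/, between two vowels — surfaces as [ɾ] (rule 3).
/u/ (between /r/ and /k/): no rule targets it → [u].
/k/ (between /u/ and /o/) is unaffected → [k].
/o/ (between /k/ and /b/): no rule targets it → [o].
/b/ (between /o/ and /o/): rule 2 targets it, but not word-finally → unchanged [b].
/o/ stays [o].
/d/ (word-final) occurs word-finally → [t] by rule 2.

[tibuɾukobot]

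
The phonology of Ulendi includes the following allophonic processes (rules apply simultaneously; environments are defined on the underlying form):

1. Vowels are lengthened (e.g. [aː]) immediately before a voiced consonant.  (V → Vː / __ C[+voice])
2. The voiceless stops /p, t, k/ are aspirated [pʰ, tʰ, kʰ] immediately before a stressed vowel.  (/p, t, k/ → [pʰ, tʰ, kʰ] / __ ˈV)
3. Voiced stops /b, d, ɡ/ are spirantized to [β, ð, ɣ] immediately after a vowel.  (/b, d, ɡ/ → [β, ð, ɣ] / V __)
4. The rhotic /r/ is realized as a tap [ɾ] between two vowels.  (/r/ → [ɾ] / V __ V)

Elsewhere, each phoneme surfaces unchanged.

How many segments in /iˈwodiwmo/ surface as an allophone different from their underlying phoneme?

Segments that undergo a rule: /i/ → [iː] (rule 1); /o/ → [oː] (rule 1); /d/ → [ð] (rule 3); /i/ → [iː] (rule 1).
All other segments surface unchanged.

4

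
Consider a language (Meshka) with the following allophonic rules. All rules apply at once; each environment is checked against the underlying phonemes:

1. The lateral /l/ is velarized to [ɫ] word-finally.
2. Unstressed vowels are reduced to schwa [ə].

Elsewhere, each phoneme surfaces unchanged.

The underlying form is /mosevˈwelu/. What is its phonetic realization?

[məsəvˈwelə]

/o/ (between /m/ and /s/): in an unstressed syllable, so rule 2 applies → [ə].
/e/ — between /s/ and /v/, in an unstressed syllable — surfaces as [ə] (rule 2).
/e/ (between /w/ and /l/): rule 2 targets it, but not in an unstressed syllable → unchanged [e].
/l/ (between /e/ and /u/): rule 1 targets it, but not word-finally → unchanged [l].
Rule 2 applies to /u/ (word-final: in an unstressed syllable) → [ə].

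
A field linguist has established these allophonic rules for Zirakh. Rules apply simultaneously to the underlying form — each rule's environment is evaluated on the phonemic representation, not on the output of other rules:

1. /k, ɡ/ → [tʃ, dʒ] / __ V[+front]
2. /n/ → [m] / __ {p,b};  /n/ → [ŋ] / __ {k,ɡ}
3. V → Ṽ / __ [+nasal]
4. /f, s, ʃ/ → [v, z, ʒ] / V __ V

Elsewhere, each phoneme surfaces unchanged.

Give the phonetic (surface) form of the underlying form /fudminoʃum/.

/f/ (word-initial): rule 4 targets it, but not between two vowels → unchanged [f].
/u/ (between /f/ and /d/): rule 3 targets it, but not before a nasal consonant → unchanged [u].
/d/ — not in any rule's target class → [d].
/m/ (between /d/ and /i/): no rule targets it → [m].
/i/ (between /m/ and /n/): before a nasal consonant, so rule 3 applies → [ĩ].
/n/ (between /i/ and /o/): rule 2 targets it, but not before a labial or velar stop → unchanged [n].
/o/ (between /n/ and /ʃ/) fails the environment for rule 3, so it stays [o].
Rule 4 applies to /ʃ/ (between /o/ and /u/: between two vowels) → [ʒ].
/u/ (between /ʃ/ and /m/): before a nasal consonant, so rule 3 applies → [ũ].
/m/ — not in any rule's target class → [m].

[fudmĩnoʒũm]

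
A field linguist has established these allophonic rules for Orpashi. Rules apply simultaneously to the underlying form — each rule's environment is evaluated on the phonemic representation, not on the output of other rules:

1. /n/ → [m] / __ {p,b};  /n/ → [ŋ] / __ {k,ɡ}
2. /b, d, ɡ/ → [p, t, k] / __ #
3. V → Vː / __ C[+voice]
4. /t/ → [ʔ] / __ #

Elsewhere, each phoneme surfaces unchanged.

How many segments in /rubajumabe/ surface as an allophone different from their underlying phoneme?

4

Segments that undergo a rule: /u/ → [uː] (rule 3); /a/ → [aː] (rule 3); /u/ → [uː] (rule 3); /a/ → [aː] (rule 3).
All other segments surface unchanged.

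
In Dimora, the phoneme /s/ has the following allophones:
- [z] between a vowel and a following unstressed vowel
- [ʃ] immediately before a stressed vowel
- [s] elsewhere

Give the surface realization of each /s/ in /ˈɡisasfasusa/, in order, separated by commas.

Occurrence 1 (position 3): between a vowel and a following unstressed vowel → [z].
Occurrence 2 (position 5): no conditioning environment matches → elsewhere allophone [s].
Occurrence 3 (position 8): between a vowel and a following unstressed vowel → [z].
Occurrence 4 (position 10): between a vowel and a following unstressed vowel → [z].

[z], [s], [z], [z]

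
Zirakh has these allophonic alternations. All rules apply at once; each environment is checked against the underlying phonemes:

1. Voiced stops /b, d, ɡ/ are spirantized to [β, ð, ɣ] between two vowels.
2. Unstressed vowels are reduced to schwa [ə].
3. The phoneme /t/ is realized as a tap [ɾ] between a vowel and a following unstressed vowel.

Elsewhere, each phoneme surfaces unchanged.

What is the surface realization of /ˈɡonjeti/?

[ˈɡonjəɾə]

/ɡ/ (word-initial) is in the target of rule 1 but the environment (between two vowels) is not met → [ɡ].
/o/ (between /ɡ/ and /n/): rule 2 targets it, but not in an unstressed syllable → unchanged [o].
/n/ (between /o/ and /j/): no rule targets it → [n].
/j/ (between /n/ and /e/) is unaffected → [j].
/e/ (between /j/ and /t/) occurs in an unstressed syllable → [ə] by rule 2.
/t/ (between /e/ and /i/) occurs between a vowel and a following unstressed vowel → [ɾ] by rule 3.
/i/ (word-final) occurs in an unstressed syllable → [ə] by rule 2.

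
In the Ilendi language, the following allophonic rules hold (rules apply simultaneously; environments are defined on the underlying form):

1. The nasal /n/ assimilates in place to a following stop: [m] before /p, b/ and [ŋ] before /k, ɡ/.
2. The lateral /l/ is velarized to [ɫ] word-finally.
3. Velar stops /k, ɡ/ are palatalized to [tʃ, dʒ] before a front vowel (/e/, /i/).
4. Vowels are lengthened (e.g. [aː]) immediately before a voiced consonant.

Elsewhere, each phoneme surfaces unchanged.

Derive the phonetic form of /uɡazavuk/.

[uːɡaːzaːvuk]

Rule 4 applies to /u/ (word-initial: before a voiced consonant) → [uː].
/ɡ/ (between /u/ and /a/) fails the environment for rule 3, so it stays [ɡ].
/a/ (between /ɡ/ and /z/) occurs before a voiced consonant → [aː] by rule 4.
/z/ — not in any rule's target class → [z].
/a/ meets the environment for rule 4 (before a voiced consonant) → [aː].
/v/ (between /a/ and /u/): no rule targets it → [v].
/u/ — between /v/ and /k/; rule 4 does not apply here → [u].
/k/ (word-final) fails the environment for rule 3, so it stays [k].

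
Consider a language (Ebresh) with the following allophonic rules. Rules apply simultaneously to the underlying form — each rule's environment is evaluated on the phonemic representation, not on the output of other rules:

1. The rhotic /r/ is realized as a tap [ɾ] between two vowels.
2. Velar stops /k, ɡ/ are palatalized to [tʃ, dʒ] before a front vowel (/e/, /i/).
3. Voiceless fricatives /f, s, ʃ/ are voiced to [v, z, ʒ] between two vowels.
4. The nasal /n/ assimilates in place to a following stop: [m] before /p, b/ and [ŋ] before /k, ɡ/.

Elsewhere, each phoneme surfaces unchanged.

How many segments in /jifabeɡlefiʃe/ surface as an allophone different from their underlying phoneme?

Segments that undergo a rule: /f/ → [v] (rule 3); /f/ → [v] (rule 3); /ʃ/ → [ʒ] (rule 3).
All other segments surface unchanged.

3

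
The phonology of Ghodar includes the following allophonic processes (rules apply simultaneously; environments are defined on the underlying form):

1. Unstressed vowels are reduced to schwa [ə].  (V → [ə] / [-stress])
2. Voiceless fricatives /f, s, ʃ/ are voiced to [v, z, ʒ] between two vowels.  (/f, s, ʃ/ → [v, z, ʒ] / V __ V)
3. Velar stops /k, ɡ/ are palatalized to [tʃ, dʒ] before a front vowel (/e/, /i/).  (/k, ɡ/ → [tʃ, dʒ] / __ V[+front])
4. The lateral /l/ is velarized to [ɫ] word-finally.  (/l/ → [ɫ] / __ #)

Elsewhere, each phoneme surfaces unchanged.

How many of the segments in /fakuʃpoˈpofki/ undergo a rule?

Segments that undergo a rule: /a/ → [ə] (rule 1); /u/ → [ə] (rule 1); /o/ → [ə] (rule 1); /k/ → [tʃ] (rule 3); /i/ → [ə] (rule 1).
All other segments surface unchanged.

5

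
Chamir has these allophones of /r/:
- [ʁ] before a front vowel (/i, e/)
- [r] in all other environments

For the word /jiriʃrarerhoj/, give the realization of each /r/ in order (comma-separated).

[ʁ], [r], [ʁ], [r]

Occurrence 1 (position 3): before a front vowel (/i, e/) → [ʁ].
Occurrence 2 (position 6): no conditioning environment matches → elsewhere allophone [r].
Occurrence 3 (position 8): before a front vowel (/i, e/) → [ʁ].
Occurrence 4 (position 10): no conditioning environment matches → elsewhere allophone [r].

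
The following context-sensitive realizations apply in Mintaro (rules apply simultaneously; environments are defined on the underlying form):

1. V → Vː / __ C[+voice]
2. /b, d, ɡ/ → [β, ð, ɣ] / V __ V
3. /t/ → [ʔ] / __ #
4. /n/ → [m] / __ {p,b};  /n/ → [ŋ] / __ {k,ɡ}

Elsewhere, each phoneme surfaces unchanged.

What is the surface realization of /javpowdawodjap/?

[jaːvpoːwdaːwoːdjap]

/j/ (word-initial): no rule targets it → [j].
/a/ (between /j/ and /v/): before a voiced consonant, so rule 1 applies → [aː].
/v/ stays [v].
/p/ — not in any rule's target class → [p].
/o/ (between /p/ and /w/) occurs before a voiced consonant → [oː] by rule 1.
/w/ — not in any rule's target class → [w].
/d/ — between /w/ and /a/; rule 2 does not apply here → [d].
/a/ (between /d/ and /w/) occurs before a voiced consonant → [aː] by rule 1.
/w/ stays [w].
/o/ meets the environment for rule 1 (before a voiced consonant) → [oː].
/d/ (between /o/ and /j/) fails the environment for rule 2, so it stays [d].
/j/ stays [j].
/a/ (between /j/ and /p/) fails the environment for rule 1, so it stays [a].
/p/ (word-final) is unaffected → [p].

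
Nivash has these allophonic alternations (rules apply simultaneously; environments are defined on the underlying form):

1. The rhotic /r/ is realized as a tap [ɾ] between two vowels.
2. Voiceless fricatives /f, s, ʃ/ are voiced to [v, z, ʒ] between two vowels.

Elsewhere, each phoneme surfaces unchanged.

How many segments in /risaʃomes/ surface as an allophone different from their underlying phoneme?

2

Segments that undergo a rule: /s/ → [z] (rule 2); /ʃ/ → [ʒ] (rule 2).
All other segments surface unchanged.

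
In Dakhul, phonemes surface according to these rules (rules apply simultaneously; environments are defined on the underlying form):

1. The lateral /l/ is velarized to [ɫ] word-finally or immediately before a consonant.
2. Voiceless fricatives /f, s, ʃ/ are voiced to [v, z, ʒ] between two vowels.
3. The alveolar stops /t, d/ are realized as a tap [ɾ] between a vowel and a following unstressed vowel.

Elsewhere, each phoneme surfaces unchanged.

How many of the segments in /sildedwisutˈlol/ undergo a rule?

3

Segments that undergo a rule: /l/ → [ɫ] (rule 1); /s/ → [z] (rule 2); /l/ → [ɫ] (rule 1).
All other segments surface unchanged.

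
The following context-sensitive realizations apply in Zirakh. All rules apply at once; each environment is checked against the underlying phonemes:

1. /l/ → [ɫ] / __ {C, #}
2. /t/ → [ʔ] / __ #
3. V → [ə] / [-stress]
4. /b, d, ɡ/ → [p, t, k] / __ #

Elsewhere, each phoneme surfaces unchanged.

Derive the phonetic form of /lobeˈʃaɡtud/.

/l/ — word-initial; rule 1 does not apply here → [l].
/o/ (between /l/ and /b/): in an unstressed syllable, so rule 3 applies → [ə].
/b/ — between /o/ and /e/; rule 4 does not apply here → [b].
/e/ (between /b/ and /ʃ/): in an unstressed syllable, so rule 3 applies → [ə].
/ʃ/ stays [ʃ].
/a/ (between /ʃ/ and /ɡ/): rule 3 targets it, but not in an unstressed syllable → unchanged [a].
/ɡ/ (between /a/ and /t/): rule 4 targets it, but not word-finally → unchanged [ɡ].
/t/ (between /ɡ/ and /u/) is in the target of rule 2 but the environment (word-finally) is not met → [t].
/u/ meets the environment for rule 3 (in an unstressed syllable) → [ə].
/d/ — word-final, word-finally — surfaces as [t] (rule 4).

[ləbəˈʃaɡtət]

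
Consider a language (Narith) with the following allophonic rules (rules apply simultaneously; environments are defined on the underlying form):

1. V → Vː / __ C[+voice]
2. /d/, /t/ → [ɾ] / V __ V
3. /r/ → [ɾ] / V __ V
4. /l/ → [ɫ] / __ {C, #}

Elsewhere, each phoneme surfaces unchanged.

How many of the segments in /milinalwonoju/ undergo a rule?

6

Segments that undergo a rule: /i/ → [iː] (rule 1); /i/ → [iː] (rule 1); /a/ → [aː] (rule 1); /l/ → [ɫ] (rule 4); /o/ → [oː] (rule 1); /o/ → [oː] (rule 1).
All other segments surface unchanged.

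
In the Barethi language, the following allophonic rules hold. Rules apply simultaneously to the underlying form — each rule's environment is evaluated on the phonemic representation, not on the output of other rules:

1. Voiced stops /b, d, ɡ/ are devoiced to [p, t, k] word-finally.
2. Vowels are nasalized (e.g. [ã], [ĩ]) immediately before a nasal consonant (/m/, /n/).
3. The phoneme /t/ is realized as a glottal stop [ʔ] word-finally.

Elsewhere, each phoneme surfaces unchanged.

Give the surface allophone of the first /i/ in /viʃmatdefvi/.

/i/ — between /v/ and /ʃ/; rule 2 does not apply here → [i].

[i]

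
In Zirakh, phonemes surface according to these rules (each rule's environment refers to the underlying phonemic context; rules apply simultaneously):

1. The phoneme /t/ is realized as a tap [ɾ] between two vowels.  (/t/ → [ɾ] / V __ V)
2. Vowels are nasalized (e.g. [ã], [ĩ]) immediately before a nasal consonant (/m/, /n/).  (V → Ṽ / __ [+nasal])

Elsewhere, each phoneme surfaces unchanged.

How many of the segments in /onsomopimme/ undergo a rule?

3

Segments that undergo a rule: /o/ → [õ] (rule 2); /o/ → [õ] (rule 2); /i/ → [ĩ] (rule 2).
All other segments surface unchanged.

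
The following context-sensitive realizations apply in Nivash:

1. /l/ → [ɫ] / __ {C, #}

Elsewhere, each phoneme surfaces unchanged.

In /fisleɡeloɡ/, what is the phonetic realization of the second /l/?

/l/ — between /e/ and /o/; rule 1 does not apply here → [l].

[l]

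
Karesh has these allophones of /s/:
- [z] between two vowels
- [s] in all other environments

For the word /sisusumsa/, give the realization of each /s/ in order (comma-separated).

[s], [z], [z], [s]

Occurrence 1 (position 1): no conditioning environment matches → elsewhere allophone [s].
Occurrence 2 (position 3): between two vowels → [z].
Occurrence 3 (position 5): between two vowels → [z].
Occurrence 4 (position 8): no conditioning environment matches → elsewhere allophone [s].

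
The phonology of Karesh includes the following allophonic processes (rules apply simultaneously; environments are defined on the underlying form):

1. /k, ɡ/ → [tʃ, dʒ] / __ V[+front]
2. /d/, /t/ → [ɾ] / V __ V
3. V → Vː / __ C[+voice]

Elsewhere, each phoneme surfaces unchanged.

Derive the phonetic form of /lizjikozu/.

/l/ — not in any rule's target class → [l].
/i/ (between /l/ and /z/) occurs before a voiced consonant → [iː] by rule 3.
/z/ (between /i/ and /j/): no rule targets it → [z].
/j/ stays [j].
/i/ (between /j/ and /k/): rule 3 targets it, but not before a voiced consonant → unchanged [i].
/k/ (between /i/ and /o/) is in the target of rule 1 but the environment (before a front vowel) is not met → [k].
Rule 3 applies to /o/ (between /k/ and /z/: before a voiced consonant) → [oː].
/z/ (between /o/ and /u/) is unaffected → [z].
/u/ — word-final; rule 3 does not apply here → [u].

[liːzjikoːzu]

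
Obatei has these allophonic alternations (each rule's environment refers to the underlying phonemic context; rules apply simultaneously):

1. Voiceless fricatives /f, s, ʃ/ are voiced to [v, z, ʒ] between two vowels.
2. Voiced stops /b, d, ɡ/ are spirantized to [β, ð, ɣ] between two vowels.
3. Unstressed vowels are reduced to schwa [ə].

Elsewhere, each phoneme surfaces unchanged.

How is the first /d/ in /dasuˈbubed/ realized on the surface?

[d]

/d/ — word-initial; rule 2 does not apply here → [d].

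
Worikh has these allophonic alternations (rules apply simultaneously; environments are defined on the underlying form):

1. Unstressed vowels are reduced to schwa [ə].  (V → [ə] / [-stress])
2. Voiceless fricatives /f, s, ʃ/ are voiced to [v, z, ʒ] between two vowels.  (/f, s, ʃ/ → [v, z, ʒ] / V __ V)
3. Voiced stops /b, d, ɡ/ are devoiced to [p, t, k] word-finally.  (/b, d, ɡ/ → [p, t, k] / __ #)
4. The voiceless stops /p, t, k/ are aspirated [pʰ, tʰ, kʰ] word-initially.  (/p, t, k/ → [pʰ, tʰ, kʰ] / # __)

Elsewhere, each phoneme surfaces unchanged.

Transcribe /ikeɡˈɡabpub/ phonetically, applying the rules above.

[əkəɡˈɡabpəp]

/i/ meets the environment for rule 1 (in an unstressed syllable) → [ə].
/k/ (between /i/ and /e/): rule 4 targets it, but not word-initially → unchanged [k].
/e/ (between /k/ and /ɡ/): in an unstressed syllable, so rule 1 applies → [ə].
/ɡ/ (between /e/ and /ɡ/) is in the target of rule 3 but the environment (word-finally) is not met → [ɡ].
/ɡ/ (between /ɡ/ and /a/) fails the environment for rule 3, so it stays [ɡ].
/a/ (between /ɡ/ and /b/) fails the environment for rule 1, so it stays [a].
/b/ (between /a/ and /p/) is in the target of rule 3 but the environment (word-finally) is not met → [b].
/p/ (between /b/ and /u/) is in the target of rule 4 but the environment (word-initially) is not met → [p].
/u/ (between /p/ and /b/): in an unstressed syllable, so rule 1 applies → [ə].
/b/ (word-final) occurs word-finally → [p] by rule 3.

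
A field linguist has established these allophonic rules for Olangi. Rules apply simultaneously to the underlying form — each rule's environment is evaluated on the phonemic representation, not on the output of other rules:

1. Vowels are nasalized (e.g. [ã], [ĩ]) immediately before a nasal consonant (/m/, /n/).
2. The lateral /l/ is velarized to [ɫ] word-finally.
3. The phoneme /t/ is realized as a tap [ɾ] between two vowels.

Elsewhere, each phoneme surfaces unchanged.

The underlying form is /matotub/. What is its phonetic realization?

[maɾoɾub]

/m/ (word-initial): no rule targets it → [m].
/a/ (between /m/ and /t/) is in the target of rule 1 but the environment (before a nasal consonant) is not met → [a].
/t/ meets the environment for rule 3 (between two vowels) → [ɾ].
/o/ (between /t/ and /t/) fails the environment for rule 1, so it stays [o].
/t/ (between /o/ and /u/) occurs between two vowels → [ɾ] by rule 3.
/u/ (between /t/ and /b/) is in the target of rule 1 but the environment (before a nasal consonant) is not met → [u].
/b/ (word-final) is unaffected → [b].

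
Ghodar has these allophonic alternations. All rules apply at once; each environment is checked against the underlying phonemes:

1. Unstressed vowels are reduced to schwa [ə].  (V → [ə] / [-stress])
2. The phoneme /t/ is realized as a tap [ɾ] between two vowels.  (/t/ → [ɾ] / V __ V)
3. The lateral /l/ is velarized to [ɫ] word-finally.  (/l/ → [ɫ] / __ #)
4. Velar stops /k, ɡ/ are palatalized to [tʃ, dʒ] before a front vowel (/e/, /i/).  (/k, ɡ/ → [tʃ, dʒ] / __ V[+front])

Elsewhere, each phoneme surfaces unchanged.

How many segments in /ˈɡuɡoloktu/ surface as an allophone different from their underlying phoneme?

Segments that undergo a rule: /o/ → [ə] (rule 1); /o/ → [ə] (rule 1); /u/ → [ə] (rule 1).
All other segments surface unchanged.

3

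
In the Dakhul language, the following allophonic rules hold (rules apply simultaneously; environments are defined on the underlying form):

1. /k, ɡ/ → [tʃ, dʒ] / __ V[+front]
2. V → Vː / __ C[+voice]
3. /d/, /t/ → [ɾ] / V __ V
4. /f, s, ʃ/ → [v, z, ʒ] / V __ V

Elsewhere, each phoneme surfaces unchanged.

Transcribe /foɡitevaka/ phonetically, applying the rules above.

[foːdʒiɾeːvaka]

/f/ (word-initial) fails the environment for rule 4, so it stays [f].
Rule 2 applies to /o/ (between /f/ and /ɡ/: before a voiced consonant) → [oː].
/ɡ/ (between /o/ and /i/) occurs before a front vowel → [dʒ] by rule 1.
/i/ — between /ɡ/ and /t/; rule 2 does not apply here → [i].
Rule 3 applies to /t/ (between /i/ and /e/: between two vowels) → [ɾ].
/e/ (between /t/ and /v/) occurs before a voiced consonant → [eː] by rule 2.
/a/ (between /v/ and /k/) fails the environment for rule 2, so it stays [a].
/k/ (between /a/ and /a/) fails the environment for rule 1, so it stays [k].
/a/ (word-final) fails the environment for rule 2, so it stays [a].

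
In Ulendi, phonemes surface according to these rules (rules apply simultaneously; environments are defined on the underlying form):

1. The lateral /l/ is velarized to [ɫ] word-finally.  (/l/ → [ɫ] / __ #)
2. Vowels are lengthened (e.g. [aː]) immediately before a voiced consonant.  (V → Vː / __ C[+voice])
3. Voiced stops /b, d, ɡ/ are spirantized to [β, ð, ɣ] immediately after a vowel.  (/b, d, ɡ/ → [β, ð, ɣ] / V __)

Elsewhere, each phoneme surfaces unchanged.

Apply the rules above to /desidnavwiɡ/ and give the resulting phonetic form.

/d/ — word-initial; rule 3 does not apply here → [d].
/e/ (between /d/ and /s/): rule 2 targets it, but not before a voiced consonant → unchanged [e].
/s/ stays [s].
Rule 2 applies to /i/ (between /s/ and /d/: before a voiced consonant) → [iː].
/d/ (between /i/ and /n/): immediately after a vowel, so rule 3 applies → [ð].
/n/ stays [n].
/a/ meets the environment for rule 2 (before a voiced consonant) → [aː].
/v/ — not in any rule's target class → [v].
/w/ (between /v/ and /i/): no rule targets it → [w].
/i/ (between /w/ and /ɡ/) occurs before a voiced consonant → [iː] by rule 2.
/ɡ/ meets the environment for rule 3 (immediately after a vowel) → [ɣ].

[desiːðnaːvwiːɣ]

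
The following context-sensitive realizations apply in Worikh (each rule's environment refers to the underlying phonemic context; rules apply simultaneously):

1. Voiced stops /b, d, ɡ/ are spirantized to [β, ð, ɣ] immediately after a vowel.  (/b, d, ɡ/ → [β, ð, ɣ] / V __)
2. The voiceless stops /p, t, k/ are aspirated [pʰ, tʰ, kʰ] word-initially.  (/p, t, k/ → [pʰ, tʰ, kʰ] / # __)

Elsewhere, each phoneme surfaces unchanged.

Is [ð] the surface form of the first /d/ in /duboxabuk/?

No

/d/ — word-initial; rule 1 does not apply here → [d].
The actual realization is [d], not [ð].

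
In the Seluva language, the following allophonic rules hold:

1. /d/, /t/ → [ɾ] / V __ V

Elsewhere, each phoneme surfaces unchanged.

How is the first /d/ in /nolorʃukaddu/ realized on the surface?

/d/ — between /a/ and /d/; rule 1 does not apply here → [d].

[d]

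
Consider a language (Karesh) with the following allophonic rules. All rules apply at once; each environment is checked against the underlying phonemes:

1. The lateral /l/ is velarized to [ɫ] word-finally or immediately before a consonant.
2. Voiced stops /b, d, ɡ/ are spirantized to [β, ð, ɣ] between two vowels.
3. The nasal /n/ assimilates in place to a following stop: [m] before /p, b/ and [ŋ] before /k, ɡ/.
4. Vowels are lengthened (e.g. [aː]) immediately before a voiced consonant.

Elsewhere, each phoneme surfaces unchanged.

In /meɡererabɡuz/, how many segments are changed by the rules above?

6

Segments that undergo a rule: /e/ → [eː] (rule 4); /ɡ/ → [ɣ] (rule 2); /e/ → [eː] (rule 4); /e/ → [eː] (rule 4); /a/ → [aː] (rule 4); /u/ → [uː] (rule 4).
All other segments surface unchanged.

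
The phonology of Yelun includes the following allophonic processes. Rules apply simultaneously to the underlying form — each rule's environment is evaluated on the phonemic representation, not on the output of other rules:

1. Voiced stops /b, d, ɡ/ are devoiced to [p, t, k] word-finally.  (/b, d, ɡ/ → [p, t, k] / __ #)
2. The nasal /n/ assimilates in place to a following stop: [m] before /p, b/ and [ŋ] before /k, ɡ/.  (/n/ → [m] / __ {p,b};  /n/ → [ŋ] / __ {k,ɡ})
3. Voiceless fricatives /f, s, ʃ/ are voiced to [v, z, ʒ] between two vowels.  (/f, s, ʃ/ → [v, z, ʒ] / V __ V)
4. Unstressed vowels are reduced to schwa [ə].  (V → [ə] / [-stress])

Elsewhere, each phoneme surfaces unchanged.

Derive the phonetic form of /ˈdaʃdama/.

[ˈdaʃdəmə]

/d/ — word-initial; rule 1 does not apply here → [d].
/a/ (between /d/ and /ʃ/) is in the target of rule 4 but the environment (in an unstressed syllable) is not met → [a].
/ʃ/ (between /a/ and /d/): rule 3 targets it, but not between two vowels → unchanged [ʃ].
/d/ (between /ʃ/ and /a/) is in the target of rule 1 but the environment (word-finally) is not met → [d].
/a/ — between /d/ and /m/, in an unstressed syllable — surfaces as [ə] (rule 4).
/a/ (word-final) occurs in an unstressed syllable → [ə] by rule 4.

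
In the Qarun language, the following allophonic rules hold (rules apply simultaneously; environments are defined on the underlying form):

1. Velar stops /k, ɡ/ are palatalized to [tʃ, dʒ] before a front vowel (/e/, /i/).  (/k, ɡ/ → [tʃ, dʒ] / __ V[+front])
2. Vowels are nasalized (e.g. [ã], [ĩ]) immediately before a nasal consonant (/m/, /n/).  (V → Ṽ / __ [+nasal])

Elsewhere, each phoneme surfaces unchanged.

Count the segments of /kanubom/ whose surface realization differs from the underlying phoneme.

2

Segments that undergo a rule: /a/ → [ã] (rule 2); /o/ → [õ] (rule 2).
All other segments surface unchanged.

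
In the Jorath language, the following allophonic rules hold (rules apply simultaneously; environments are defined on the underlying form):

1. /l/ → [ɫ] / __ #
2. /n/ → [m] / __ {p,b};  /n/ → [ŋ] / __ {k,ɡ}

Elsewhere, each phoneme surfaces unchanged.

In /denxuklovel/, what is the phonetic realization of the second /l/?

/l/ meets the environment for rule 1 (word-finally) → [ɫ].

[ɫ]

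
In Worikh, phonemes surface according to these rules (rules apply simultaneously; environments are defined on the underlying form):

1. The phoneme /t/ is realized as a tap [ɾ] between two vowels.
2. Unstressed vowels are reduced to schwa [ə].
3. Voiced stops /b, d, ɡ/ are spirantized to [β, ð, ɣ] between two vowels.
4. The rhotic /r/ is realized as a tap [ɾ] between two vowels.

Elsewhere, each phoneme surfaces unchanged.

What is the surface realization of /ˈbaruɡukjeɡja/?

[ˈbaɾəɣəkjəɡjə]

/b/ — word-initial; rule 3 does not apply here → [b].
/a/ (between /b/ and /r/) is in the target of rule 2 but the environment (in an unstressed syllable) is not met → [a].
/r/ (between /a/ and /u/) occurs between two vowels → [ɾ] by rule 4.
/u/ — between /r/ and /ɡ/, in an unstressed syllable — surfaces as [ə] (rule 2).
/ɡ/ — between /u/ and /u/, between two vowels — surfaces as [ɣ] (rule 3).
Rule 2 applies to /u/ (between /ɡ/ and /k/: in an unstressed syllable) → [ə].
/e/ meets the environment for rule 2 (in an unstressed syllable) → [ə].
/ɡ/ (between /e/ and /j/) fails the environment for rule 3, so it stays [ɡ].
/a/ meets the environment for rule 2 (in an unstressed syllable) → [ə].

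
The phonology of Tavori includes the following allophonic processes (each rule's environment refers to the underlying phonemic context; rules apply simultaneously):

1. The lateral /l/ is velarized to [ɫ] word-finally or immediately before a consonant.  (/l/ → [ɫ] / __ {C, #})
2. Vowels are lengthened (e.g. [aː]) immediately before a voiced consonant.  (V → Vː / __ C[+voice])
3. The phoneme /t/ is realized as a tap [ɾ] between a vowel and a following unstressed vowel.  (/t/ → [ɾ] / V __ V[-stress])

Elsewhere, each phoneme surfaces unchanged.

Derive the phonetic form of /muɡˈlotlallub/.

/m/ — not in any rule's target class → [m].
Rule 2 applies to /u/ (between /m/ and /ɡ/: before a voiced consonant) → [uː].
/ɡ/ (between /u/ and /l/): no rule targets it → [ɡ].
/l/ (between /ɡ/ and /o/) fails the environment for rule 1, so it stays [l].
/o/ (between /l/ and /t/) is in the target of rule 2 but the environment (before a voiced consonant) is not met → [o].
/t/ — between /o/ and /l/; rule 3 does not apply here → [t].
/l/ — between /t/ and /a/; rule 1 does not apply here → [l].
/a/ meets the environment for rule 2 (before a voiced consonant) → [aː].
/l/ (between /a/ and /l/) occurs word-finally or immediately before a consonant → [ɫ] by rule 1.
/l/ (between /l/ and /u/): rule 1 targets it, but not word-finally or immediately before a consonant → unchanged [l].
/u/ (between /l/ and /b/): before a voiced consonant, so rule 2 applies → [uː].
/b/ stays [b].

[muːɡˈlotlaːɫluːb]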